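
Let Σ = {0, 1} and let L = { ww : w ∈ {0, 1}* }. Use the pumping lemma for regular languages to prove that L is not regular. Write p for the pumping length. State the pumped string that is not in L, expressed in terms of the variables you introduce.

Assume L is regular. Let p be the pumping length given by the pumping lemma.
Take w = 0^p 1^p 0^p 1^p = uu where u = 0^p1^p; then w ∈ L and |w| = 4p ≥ p.
Write w = xyz as guaranteed by the lemma, with |xy| ≤ p and |y| > 0.
Because |xy| ≤ p and w begins with p copies of 0, we have y = 0^k with 1 ≤ k ≤ p.
Pump with i = 2: xy^2z = 0^{p+k} 1^p 0^p 1^p, of length 4p+k. Suppose this equals vv. The string starts with 0 and ends with 1, so v does too; thus the boundary between the two copies of v is a 1→0 transition. There is exactly one such transition, at position 2p+k, so |v| = 2p+k and |vv| = 4p+2k ≠ 4p+k since k ≥ 1. So xy^2z ∉ L.
This contradicts the pumping lemma, so L is not regular.

0^{p+k} 1^p 0^p 1^p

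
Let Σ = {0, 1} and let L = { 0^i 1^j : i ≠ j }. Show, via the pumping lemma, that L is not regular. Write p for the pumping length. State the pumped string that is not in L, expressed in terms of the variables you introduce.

0^{p+p!} 1^{p+p!}

Toward a contradiction, assume L is regular with pumping length p.
Choose w = 0^p 1^{p+p!}. Since p ≠ p+p!, w ∈ L; and |w| ≥ p.
Write w = xyz as guaranteed by the lemma, with |xy| ≤ p and |y| ≥ 1.
Because |xy| ≤ p and w begins with p copies of 0, we have y = 0^k with 1 ≤ k ≤ p.
Since 1 ≤ k ≤ p, k divides p!; set t = 1 + p!/k. Then xy^t z has p + (p!/k)·k = p + p! copies of 0. Now the 0-count equals the 1-count, so i ≠ j fails. So xy^t z = 0^{p+p!} 1^{p+p!} ∉ L.
Contradiction. Therefore L is not regular.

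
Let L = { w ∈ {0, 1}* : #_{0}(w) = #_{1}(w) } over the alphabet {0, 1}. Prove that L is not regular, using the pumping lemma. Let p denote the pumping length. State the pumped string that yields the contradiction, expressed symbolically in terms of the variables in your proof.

Assume L is regular; let p be its pumping constant.
Choose w = 0^p 1^p ∈ L with |w| = 2p ≥ p.
The pumping lemma gives a decomposition w = xyz where |xy| ≤ p and y is nonempty.
The first p characters of w are 0's, so xy (and hence y) consists only of 0's. Write y = 0^k, 1 ≤ k ≤ p.
Pump with i = 2: xy^2z = 0^{p+k} 1^p has p+k occurrences of 0 but only p of 1. Since k ≥ 1 the counts differ, so xy^2z ∉ L.
This is a contradiction; hence L is not regular.

0^{p+k} 1^p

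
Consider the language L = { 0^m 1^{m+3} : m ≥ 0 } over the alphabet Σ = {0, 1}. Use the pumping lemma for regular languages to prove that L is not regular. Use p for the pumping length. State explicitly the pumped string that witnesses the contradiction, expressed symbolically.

Toward a contradiction, assume L is regular with pumping length p.
Let w = 0^p 1^{p+3} ∈ L; note |w| = 2p+3 ≥ p.
The pumping lemma gives a decomposition w = xyz where |xy| ≤ p and |y| ≥ 1.
The first p characters of w are 0's, so xy (and hence y) consists only of 0's. Write y = 0^k, 1 ≤ k ≤ p.
Pump with i = 2: xy^2z = 0^{p+k} 1^{p+3}. For this to lie in L we would need p+3 = (p+k)+3, which forces k = 0. But k ≥ 1, so xy^2z ∉ L.
Contradiction. Therefore L is not regular.

0^{p+k} 1^{p+3}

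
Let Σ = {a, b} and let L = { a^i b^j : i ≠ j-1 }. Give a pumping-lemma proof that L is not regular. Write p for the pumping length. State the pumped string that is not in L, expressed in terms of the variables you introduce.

Assume L is regular. Let p be the pumping length given by the pumping lemma.
Choose w = a^p b^{p+p!+1}. Since p ≠ (p+p!+1)-1 = p+p!, w ∈ L; and |w| ≥ p.
By the pumping lemma, w = xyz with |xy| ≤ p and |y| ≥ 1.
Since the first p symbols of w are all a's and |xy| ≤ p, y lies entirely in the leading a-block: y = a^k for some k with 1 ≤ k ≤ p.
Since 1 ≤ k ≤ p, k divides p!; set t = 1 + p!/k. Then xy^t z has p + (p!/k)·k = p + p! copies of a. Now the a-count is p+p! and (b-count)-1 = (p+p!+1)-1 = p+p!, so i ≠ j-1 fails. So xy^t z = a^{p+p!} b^{p+p!+1} ∉ L.
This contradicts the pumping lemma, so L is not regular.

a^{p+p!} b^{p+p!+1}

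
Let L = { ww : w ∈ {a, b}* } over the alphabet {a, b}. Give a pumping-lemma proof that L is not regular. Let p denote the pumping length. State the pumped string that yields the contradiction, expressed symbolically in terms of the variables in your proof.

a^{p+k} b^p a^p b^p

Assume L is regular. Let p be the pumping length given by the pumping lemma.
Take w = a^p b^p a^p b^p = uu where u = a^pb^p; then w ∈ L and |w| = 4p ≥ p.
By the pumping lemma, w = xyz with |xy| ≤ p and y is nonempty.
Since the first p symbols of w are all a's and |xy| ≤ p, y lies entirely in the leading a-block: y = a^k for some k with 1 ≤ k ≤ p.
Pump with i = 2: xy^2z = a^{p+k} b^p a^p b^p, of length 4p+k. Suppose this equals vv. The string starts with a and ends with b, so v does too; thus the boundary between the two copies of v is a b→a transition. There is exactly one such transition, at position 2p+k, so |v| = 2p+k and |vv| = 4p+2k ≠ 4p+k since k ≥ 1. So xy^2z ∉ L.
Contradiction. Therefore L is not regular.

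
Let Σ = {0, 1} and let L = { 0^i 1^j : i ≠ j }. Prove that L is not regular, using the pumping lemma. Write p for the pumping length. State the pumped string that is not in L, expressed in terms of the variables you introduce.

Suppose for contradiction that L is regular, and let p be the pumping length.
Choose w = 0^p 1^{p+p!}. Since p ≠ p+p!, w ∈ L; and |w| ≥ p.
Write w = xyz as guaranteed by the lemma, with |xy| ≤ p and y is nonempty.
Since the first p symbols of w are all 0's and |xy| ≤ p, y lies entirely in the leading 0-block: y = 0^k for some k with 1 ≤ k ≤ p.
Since 1 ≤ k ≤ p, k divides p!; set t = 1 + p!/k. Then xy^t z has p + (p!/k)·k = p + p! copies of 0. Now the 0-count equals the 1-count, so i ≠ j fails. So xy^t z = 0^{p+p!} 1^{p+p!} ∉ L.
Contradiction. Therefore L is not regular.

0^{p+p!} 1^{p+p!}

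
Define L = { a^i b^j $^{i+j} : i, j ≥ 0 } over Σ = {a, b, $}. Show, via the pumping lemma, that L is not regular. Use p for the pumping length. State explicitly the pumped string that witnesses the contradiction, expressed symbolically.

Assume L is regular; let p be its pumping constant.
Take w = a^p b^p $^{2p} ∈ L (with i=j=p, i+j=2p), |w| = 4p ≥ p.
By the pumping lemma, w = xyz with |xy| ≤ p and |y| > 0.
Since the first p symbols of w are all a's and |xy| ≤ p, y lies entirely in the leading a-block: y = a^k for some k with 1 ≤ k ≤ p.
Consider xy^2z = a^{p+k} b^p $^{2p}. Now the a- and b-counts sum to 2p+k, but the $-count is 2p ≠ 2p+k. So xy^2z ∉ L.
This is a contradiction; hence L is not regular.

a^{p+k} b^p $^{2p}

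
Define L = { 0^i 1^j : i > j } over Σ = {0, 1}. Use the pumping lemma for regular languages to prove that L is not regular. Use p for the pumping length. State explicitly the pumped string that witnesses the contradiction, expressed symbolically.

0^{p+1-k} 1^p

Assume L is regular. Let p be the pumping length given by the pumping lemma.
Choose w = 0^{p+1} 1^p ∈ L, with |w| = 2p+1 ≥ p.
Write w = xyz as guaranteed by the lemma, with |xy| ≤ p and |y| ≥ 1.
Because |xy| ≤ p and w begins with p copies of 0, we have y = 0^k with 1 ≤ k ≤ p.
Consider xy^0z = xz = 0^{p+1-k} 1^p. Since k ≥ 1, the 0-count p+1-k is at most p, so i > j fails; thus xz ∉ L.
This is a contradiction; hence L is not regular.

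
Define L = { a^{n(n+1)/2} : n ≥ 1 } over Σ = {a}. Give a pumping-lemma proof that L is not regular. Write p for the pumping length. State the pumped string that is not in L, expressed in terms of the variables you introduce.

Assume L is regular. Let p be the pumping length given by the pumping lemma.
Take w = a^{p(p+1)/2} ∈ L with |w| = p(p+1)/2 ≥ p.
The pumping lemma gives a decomposition w = xyz where |xy| ≤ p and y is nonempty.
Then y = a^k for some k with 1 ≤ k ≤ p.
Pump with i = 2: xy^2z = a^{p(p+1)/2+k}. Since 1 ≤ k ≤ p, p(p+1)/2 < p(p+1)/2+k ≤ p(p+1)/2+p < (p+1)(p+2)/2, so p(p+1)/2+k is strictly between consecutive triangular numbers. So xy^2z ∉ L.
This is a contradiction; hence L is not regular.

a^{p(p+1)/2+k}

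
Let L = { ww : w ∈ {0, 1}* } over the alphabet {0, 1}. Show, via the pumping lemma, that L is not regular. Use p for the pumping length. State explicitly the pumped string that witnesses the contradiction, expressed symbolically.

Assume L is regular; let p be its pumping constant.
Take w = 0^p 1^p 0^p 1^p = uu where u = 0^p1^p; then w ∈ L and |w| = 4p ≥ p.
Write w = xyz as guaranteed by the lemma, with |xy| ≤ p and |y| > 0.
Since the first p symbols of w are all 0's and |xy| ≤ p, y lies entirely in the leading 0-block: y = 0^k for some k with 1 ≤ k ≤ p.
Pump with i = 2: xy^2z = 0^{p+k} 1^p 0^p 1^p, of length 4p+k. Suppose this equals vv. The string starts with 0 and ends with 1, so v does too; thus the boundary between the two copies of v is a 1→0 transition. There is exactly one such transition, at position 2p+k, so |v| = 2p+k and |vv| = 4p+2k ≠ 4p+k since k ≥ 1. So xy^2z ∉ L.
This contradicts the pumping lemma, so L is not regular.

0^{p+k} 1^p 0^p 1^p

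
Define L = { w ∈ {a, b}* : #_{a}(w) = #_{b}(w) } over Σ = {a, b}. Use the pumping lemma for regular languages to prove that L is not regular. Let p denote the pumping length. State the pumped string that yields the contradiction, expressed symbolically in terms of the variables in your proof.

Suppose for contradiction that L is regular, and let p be the pumping length.
Choose w = a^p b^p ∈ L with |w| = 2p ≥ p.
Write w = xyz as guaranteed by the lemma, with |xy| ≤ p and y is nonempty.
Since the first p symbols of w are all a's and |xy| ≤ p, y lies entirely in the leading a-block: y = a^k for some k with 1 ≤ k ≤ p.
Pump with i = 2: xy^2z = a^{p+k} b^p has p+k occurrences of a but only p of b. Since k ≥ 1 the counts differ, so xy^2z ∉ L.
This contradicts the pumping lemma, so L is not regular.

a^{p+k} b^p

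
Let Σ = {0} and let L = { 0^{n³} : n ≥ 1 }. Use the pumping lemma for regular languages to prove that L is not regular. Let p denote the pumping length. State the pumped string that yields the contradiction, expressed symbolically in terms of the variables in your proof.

Assume L is regular; let p be its pumping constant.
Take w = 0^{p³} ∈ L with |w| = p³ ≥ p.
Write w = xyz as guaranteed by the lemma, with |xy| ≤ p and |y| > 0.
Then y = 0^k for some k with 1 ≤ k ≤ p.
Pump with i = 2: xy^2z = 0^{p³+k}. Since 1 ≤ k ≤ p, p³ < p³+k ≤ p³+p < p³+3p²+3p+1 = (p+1)³, so p³+k is not a perfect cube. So xy^2z ∉ L.
This is a contradiction; hence L is not regular.

0^{p³+k}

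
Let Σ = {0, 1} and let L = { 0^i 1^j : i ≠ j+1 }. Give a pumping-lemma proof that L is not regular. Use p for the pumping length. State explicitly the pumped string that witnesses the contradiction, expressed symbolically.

0^{p+p!} 1^{p+p!-1}

Toward a contradiction, assume L is regular with pumping length p.
Choose w = 0^p 1^{p+p!-1}. Since p ≠ (p+p!-1)+1 = p+p!, w ∈ L; and |w| ≥ p.
By the pumping lemma, w = xyz with |xy| ≤ p and y is nonempty.
Since the first p symbols of w are all 0's and |xy| ≤ p, y lies entirely in the leading 0-block: y = 0^k for some k with 1 ≤ k ≤ p.
Since 1 ≤ k ≤ p, k divides p!; set t = 1 + p!/k. Then xy^t z has p + (p!/k)·k = p + p! copies of 0. Now the 0-count is p+p! and (1-count)+1 = (p+p!-1)+1 = p+p!, so i ≠ j+1 fails. So xy^t z = 0^{p+p!} 1^{p+p!-1} ∉ L.
Contradiction. Therefore L is not regular.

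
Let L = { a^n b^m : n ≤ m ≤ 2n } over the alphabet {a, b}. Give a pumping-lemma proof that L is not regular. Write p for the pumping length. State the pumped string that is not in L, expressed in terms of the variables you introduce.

Toward a contradiction, assume L is regular with pumping length p.
Take w = a^p b^p ∈ L (since p ≤ p ≤ 2p), with |w| = 2p ≥ p.
Write w = xyz as guaranteed by the lemma, with |xy| ≤ p and |y| > 0.
Since the first p symbols of w are all a's and |xy| ≤ p, y lies entirely in the leading a-block: y = a^k for some k with 1 ≤ k ≤ p.
Pump with i = 2: xy^2z = a^{p+k} b^p. Now n = p+k > p = m, so the condition n ≤ m fails. Thus xy^2z ∉ L.
Contradiction. Therefore L is not regular.

a^{p+k} b^p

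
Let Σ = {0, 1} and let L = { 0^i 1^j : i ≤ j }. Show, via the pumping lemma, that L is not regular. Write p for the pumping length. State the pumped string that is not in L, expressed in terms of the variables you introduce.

Toward a contradiction, assume L is regular with pumping length p.
Choose w = 0^p 1^p ∈ L, with |w| = 2p ≥ p.
By the pumping lemma, w = xyz with |xy| ≤ p and |y| > 0.
Because |xy| ≤ p and w begins with p copies of 0, we have y = 0^k with 1 ≤ k ≤ p.
Consider xy^2z = 0^{p+k} 1^p. Since k ≥ 1, the 0-count p+k exceeds the 1-count p, so i ≤ j fails; thus xy^2z ∉ L.
This contradicts the pumping lemma, so L is not regular.

0^{p+k} 1^p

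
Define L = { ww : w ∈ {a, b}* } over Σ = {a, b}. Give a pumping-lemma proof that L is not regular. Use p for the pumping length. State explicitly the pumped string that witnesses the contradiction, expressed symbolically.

a^{p+k} b^p a^p b^p

Toward a contradiction, assume L is regular with pumping length p.
Take w = a^p b^p a^p b^p = uu where u = a^pb^p; then w ∈ L and |w| = 4p ≥ p.
Write w = xyz as guaranteed by the lemma, with |xy| ≤ p and y is nonempty.
The first p characters of w are a's, so xy (and hence y) consists only of a's. Write y = a^k, 1 ≤ k ≤ p.
Pump with i = 2: xy^2z = a^{p+k} b^p a^p b^p, of length 4p+k. Suppose this equals vv. The string starts with a and ends with b, so v does too; thus the boundary between the two copies of v is a b→a transition. There is exactly one such transition, at position 2p+k, so |v| = 2p+k and |vv| = 4p+2k ≠ 4p+k since k ≥ 1. So xy^2z ∉ L.
This contradicts the pumping lemma, so L is not regular.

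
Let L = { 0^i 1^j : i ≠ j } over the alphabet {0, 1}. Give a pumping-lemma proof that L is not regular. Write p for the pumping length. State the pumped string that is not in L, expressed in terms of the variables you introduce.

0^{p+p!} 1^{p+p!}

Assume L is regular. Let p be the pumping length given by the pumping lemma.
Choose w = 0^p 1^{p+p!}. Since p ≠ p+p!, w ∈ L; and |w| ≥ p.
Write w = xyz as guaranteed by the lemma, with |xy| ≤ p and y is nonempty.
Since the first p symbols of w are all 0's and |xy| ≤ p, y lies entirely in the leading 0-block: y = 0^k for some k with 1 ≤ k ≤ p.
Since 1 ≤ k ≤ p, k divides p!; set t = 1 + p!/k. Then xy^t z has p + (p!/k)·k = p + p! copies of 0. Now the 0-count equals the 1-count, so i ≠ j fails. So xy^t z = 0^{p+p!} 1^{p+p!} ∉ L.
This contradicts the pumping lemma, so L is not regular.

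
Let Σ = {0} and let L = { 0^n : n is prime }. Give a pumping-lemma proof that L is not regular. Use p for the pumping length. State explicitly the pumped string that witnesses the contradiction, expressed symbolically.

0^{q(1+k)}

Assume L is regular; let p be its pumping constant.
Let q be a prime with q ≥ p+2 (infinitely many primes exist), and take w = 0^q ∈ L with |w| = q ≥ p.
Write w = xyz as guaranteed by the lemma, with |xy| ≤ p and |y| ≥ 1.
Then y = 0^k for some k with 1 ≤ k ≤ p.
Since 1 ≤ k ≤ p, |xz| = q-k. Pump with i = q+1: |xy^{q+1}z| = (q-k)+(q+1)k = q+qk = q(1+k), which is composite (both factors ≥ 2). So xy^{q+1}z = 0^{q(1+k)} ∉ L.
This contradicts the pumping lemma, so L is not regular.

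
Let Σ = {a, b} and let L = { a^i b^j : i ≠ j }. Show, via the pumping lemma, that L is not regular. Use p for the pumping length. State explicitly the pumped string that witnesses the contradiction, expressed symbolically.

Suppose for contradiction that L is regular, and let p be the pumping length.
Choose w = a^p b^{p+p!}. Since p ≠ p+p!, w ∈ L; and |w| ≥ p.
Write w = xyz as guaranteed by the lemma, with |xy| ≤ p and |y| ≥ 1.
Because |xy| ≤ p and w begins with p copies of a, we have y = a^k with 1 ≤ k ≤ p.
Since 1 ≤ k ≤ p, k divides p!; set t = 1 + p!/k. Then xy^t z has p + (p!/k)·k = p + p! copies of a. Now the a-count equals the b-count, so i ≠ j fails. So xy^t z = a^{p+p!} b^{p+p!} ∉ L.
This is a contradiction; hence L is not regular.

a^{p+p!} b^{p+p!}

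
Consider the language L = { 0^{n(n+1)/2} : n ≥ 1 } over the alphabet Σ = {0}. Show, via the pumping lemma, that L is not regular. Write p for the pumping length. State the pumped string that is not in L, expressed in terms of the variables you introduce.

Assume L is regular. Let p be the pumping length given by the pumping lemma.
Take w = 0^{p(p+1)/2} ∈ L with |w| = p(p+1)/2 ≥ p.
By the pumping lemma, w = xyz with |xy| ≤ p and |y| ≥ 1.
Then y = 0^k for some k with 1 ≤ k ≤ p.
Pump with i = 2: xy^2z = 0^{p(p+1)/2+k}. Since 1 ≤ k ≤ p, p(p+1)/2 < p(p+1)/2+k ≤ p(p+1)/2+p < (p+1)(p+2)/2, so p(p+1)/2+k is strictly between consecutive triangular numbers. So xy^2z ∉ L.
Contradiction. Therefore L is not regular.

0^{p(p+1)/2+k}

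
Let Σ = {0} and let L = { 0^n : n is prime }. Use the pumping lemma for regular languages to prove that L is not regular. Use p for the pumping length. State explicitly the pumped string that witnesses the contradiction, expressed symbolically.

Assume L is regular. Let p be the pumping length given by the pumping lemma.
Let q be a prime with q ≥ p+2 (infinitely many primes exist), and take w = 0^q ∈ L with |w| = q ≥ p.
The pumping lemma gives a decomposition w = xyz where |xy| ≤ p and y is nonempty.
Then y = 0^k for some k with 1 ≤ k ≤ p.
Since 1 ≤ k ≤ p, |xz| = q-k. Pump with i = q+1: |xy^{q+1}z| = (q-k)+(q+1)k = q+qk = q(1+k), which is composite (both factors ≥ 2). So xy^{q+1}z = 0^{q(1+k)} ∉ L.
This is a contradiction; hence L is not regular.

0^{q(1+k)}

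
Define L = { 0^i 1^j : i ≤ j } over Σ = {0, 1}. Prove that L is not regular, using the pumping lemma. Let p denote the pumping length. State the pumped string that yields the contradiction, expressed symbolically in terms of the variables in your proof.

0^{p+k} 1^p

Suppose for contradiction that L is regular, and let p be the pumping length.
Choose w = 0^p 1^p ∈ L, with |w| = 2p ≥ p.
The pumping lemma gives a decomposition w = xyz where |xy| ≤ p and y is nonempty.
Since the first p symbols of w are all 0's and |xy| ≤ p, y lies entirely in the leading 0-block: y = 0^k for some k with 1 ≤ k ≤ p.
Consider xy^2z = 0^{p+k} 1^p. Since k ≥ 1, the 0-count p+k exceeds the 1-count p, so i ≤ j fails; thus xy^2z ∉ L.
This is a contradiction; hence L is not regular.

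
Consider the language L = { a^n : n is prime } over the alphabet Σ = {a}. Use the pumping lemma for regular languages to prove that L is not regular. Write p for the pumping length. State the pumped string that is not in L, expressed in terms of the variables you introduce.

Suppose for contradiction that L is regular, and let p be the pumping length.
Let q be a prime with q ≥ p+2 (infinitely many primes exist), and take w = a^q ∈ L with |w| = q ≥ p.
By the pumping lemma, w = xyz with |xy| ≤ p and |y| ≥ 1.
Then y = a^k for some k with 1 ≤ k ≤ p.
Since 1 ≤ k ≤ p, |xz| = q-k. Pump with i = q+1: |xy^{q+1}z| = (q-k)+(q+1)k = q+qk = q(1+k), which is composite (both factors ≥ 2). So xy^{q+1}z = a^{q(1+k)} ∉ L.
This is a contradiction; hence L is not regular.

a^{q(1+k)}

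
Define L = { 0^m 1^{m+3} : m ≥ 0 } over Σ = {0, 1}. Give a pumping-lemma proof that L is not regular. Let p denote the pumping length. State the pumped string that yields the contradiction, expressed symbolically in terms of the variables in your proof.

0^{p+k} 1^{p+3}

Assume L is regular. Let p be the pumping length given by the pumping lemma.
Let w = 0^p 1^{p+3} ∈ L; note |w| = 2p+3 ≥ p.
Write w = xyz as guaranteed by the lemma, with |xy| ≤ p and |y| > 0.
Because |xy| ≤ p and w begins with p copies of 0, we have y = 0^k with 1 ≤ k ≤ p.
Pump with i = 2: xy^2z = 0^{p+k} 1^{p+3}. For this to lie in L we would need p+3 = (p+k)+3, which forces k = 0. But k ≥ 1, so xy^2z ∉ L.
This is a contradiction; hence L is not regular.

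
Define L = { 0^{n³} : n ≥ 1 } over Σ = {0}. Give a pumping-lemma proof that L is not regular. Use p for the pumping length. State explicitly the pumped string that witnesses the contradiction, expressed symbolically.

Assume L is regular. Let p be the pumping length given by the pumping lemma.
Take w = 0^{p³} ∈ L with |w| = p³ ≥ p.
The pumping lemma gives a decomposition w = xyz where |xy| ≤ p and |y| ≥ 1.
Then y = 0^k for some k with 1 ≤ k ≤ p.
Pump with i = 2: xy^2z = 0^{p³+k}. Since 1 ≤ k ≤ p, p³ < p³+k ≤ p³+p < p³+3p²+3p+1 = (p+1)³, so p³+k is not a perfect cube. So xy^2z ∉ L.
Contradiction. Therefore L is not regular.

0^{p³+k}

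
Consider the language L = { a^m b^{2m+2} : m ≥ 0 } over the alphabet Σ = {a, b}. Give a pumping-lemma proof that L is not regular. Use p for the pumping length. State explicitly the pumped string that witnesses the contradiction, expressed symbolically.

Assume L is regular; let p be its pumping constant.
Take w = a^p b^{2p+2}. Then w ∈ L and |w| = 3p+2 ≥ p.
By the pumping lemma, w = xyz with |xy| ≤ p and y is nonempty.
The first p characters of w are a's, so xy (and hence y) consists only of a's. Write y = a^k, 1 ≤ k ≤ p.
Pump with i = 2: xy^2z = a^{p+k} b^{2p+2}. For this to lie in L we would need 2p+2 = 2(p+k)+2, which forces k = 0. But k ≥ 1, so xy^2z ∉ L.
This contradicts the pumping lemma, so L is not regular.

a^{p+k} b^{2p+2}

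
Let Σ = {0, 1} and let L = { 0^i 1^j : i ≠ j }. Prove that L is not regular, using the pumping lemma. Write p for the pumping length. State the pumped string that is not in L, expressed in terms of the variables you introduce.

Assume L is regular; let p be its pumping constant.
Choose w = 0^p 1^{p+p!}. Since p ≠ p+p!, w ∈ L; and |w| ≥ p.
Write w = xyz as guaranteed by the lemma, with |xy| ≤ p and |y| ≥ 1.
Because |xy| ≤ p and w begins with p copies of 0, we have y = 0^k with 1 ≤ k ≤ p.
Since 1 ≤ k ≤ p, k divides p!; set t = 1 + p!/k. Then xy^t z has p + (p!/k)·k = p + p! copies of 0. Now the 0-count equals the 1-count, so i ≠ j fails. So xy^t z = 0^{p+p!} 1^{p+p!} ∉ L.
Contradiction. Therefore L is not regular.

0^{p+p!} 1^{p+p!}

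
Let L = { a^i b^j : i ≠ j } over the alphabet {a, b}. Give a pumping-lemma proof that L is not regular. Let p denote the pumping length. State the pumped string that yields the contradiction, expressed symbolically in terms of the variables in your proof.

a^{p+p!} b^{p+p!}

Assume L is regular; let p be its pumping constant.
Choose w = a^p b^{p+p!}. Since p ≠ p+p!, w ∈ L; and |w| ≥ p.
The pumping lemma gives a decomposition w = xyz where |xy| ≤ p and |y| ≥ 1.
The first p characters of w are a's, so xy (and hence y) consists only of a's. Write y = a^k, 1 ≤ k ≤ p.
Since 1 ≤ k ≤ p, k divides p!; set t = 1 + p!/k. Then xy^t z has p + (p!/k)·k = p + p! copies of a. Now the a-count equals the b-count, so i ≠ j fails. So xy^t z = a^{p+p!} b^{p+p!} ∉ L.
Contradiction. Therefore L is not regular.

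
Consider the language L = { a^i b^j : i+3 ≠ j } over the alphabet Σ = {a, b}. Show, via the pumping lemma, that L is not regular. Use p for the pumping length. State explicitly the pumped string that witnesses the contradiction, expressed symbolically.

a^{p+p!} b^{p+p!+3}

Assume L is regular. Let p be the pumping length given by the pumping lemma.
Choose w = a^p b^{p+p!+3}. Since p ≠ (p+p!+3)-3 = p+p!, w ∈ L; and |w| ≥ p.
Write w = xyz as guaranteed by the lemma, with |xy| ≤ p and |y| ≥ 1.
The first p characters of w are a's, so xy (and hence y) consists only of a's. Write y = a^k, 1 ≤ k ≤ p.
Since 1 ≤ k ≤ p, k divides p!; set t = 1 + p!/k. Then xy^t z has p + (p!/k)·k = p + p! copies of a. Now the a-count is p+p! and (b-count)-3 = (p+p!+3)-3 = p+p!, so i+3 ≠ j fails. So xy^t z = a^{p+p!} b^{p+p!+3} ∉ L.
Contradiction. Therefore L is not regular.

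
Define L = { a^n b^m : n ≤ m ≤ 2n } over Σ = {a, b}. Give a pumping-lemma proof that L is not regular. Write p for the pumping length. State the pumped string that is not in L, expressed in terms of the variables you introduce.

a^{p+k} b^p

Assume L is regular; let p be its pumping constant.
Take w = a^p b^p ∈ L (since p ≤ p ≤ 2p), with |w| = 2p ≥ p.
Write w = xyz as guaranteed by the lemma, with |xy| ≤ p and |y| ≥ 1.
Because |xy| ≤ p and w begins with p copies of a, we have y = a^k with 1 ≤ k ≤ p.
Pump with i = 2: xy^2z = a^{p+k} b^p. Now n = p+k > p = m, so the condition n ≤ m fails. Thus xy^2z ∉ L.
This contradicts the pumping lemma, so L is not regular.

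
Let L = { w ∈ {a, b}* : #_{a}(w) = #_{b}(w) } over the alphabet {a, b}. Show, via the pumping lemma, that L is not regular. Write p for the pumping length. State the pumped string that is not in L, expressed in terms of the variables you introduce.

a^{p+k} b^p

Assume L is regular; let p be its pumping constant.
Choose w = a^p b^p ∈ L with |w| = 2p ≥ p.
By the pumping lemma, w = xyz with |xy| ≤ p and y is nonempty.
The first p characters of w are a's, so xy (and hence y) consists only of a's. Write y = a^k, 1 ≤ k ≤ p.
Pump with i = 2: xy^2z = a^{p+k} b^p has p+k occurrences of a but only p of b. Since k ≥ 1 the counts differ, so xy^2z ∉ L.
This is a contradiction; hence L is not regular.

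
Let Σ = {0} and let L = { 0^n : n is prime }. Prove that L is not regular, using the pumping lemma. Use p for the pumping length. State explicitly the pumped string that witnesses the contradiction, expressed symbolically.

Toward a contradiction, assume L is regular with pumping length p.
Let q be a prime with q ≥ p+2 (infinitely many primes exist), and take w = 0^q ∈ L with |w| = q ≥ p.
Write w = xyz as guaranteed by the lemma, with |xy| ≤ p and |y| > 0.
Then y = 0^k for some k with 1 ≤ k ≤ p.
Since 1 ≤ k ≤ p, |xz| = q-k. Pump with i = q+1: |xy^{q+1}z| = (q-k)+(q+1)k = q+qk = q(1+k), which is composite (both factors ≥ 2). So xy^{q+1}z = 0^{q(1+k)} ∉ L.
This is a contradiction; hence L is not regular.

0^{q(1+k)}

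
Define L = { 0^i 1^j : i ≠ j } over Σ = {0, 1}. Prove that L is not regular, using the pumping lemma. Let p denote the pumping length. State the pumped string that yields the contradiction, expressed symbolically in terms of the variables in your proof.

Assume L is regular. Let p be the pumping length given by the pumping lemma.
Choose w = 0^p 1^{p+p!}. Since p ≠ p+p!, w ∈ L; and |w| ≥ p.
By the pumping lemma, w = xyz with |xy| ≤ p and |y| > 0.
The first p characters of w are 0's, so xy (and hence y) consists only of 0's. Write y = 0^k, 1 ≤ k ≤ p.
Since 1 ≤ k ≤ p, k divides p!; set t = 1 + p!/k. Then xy^t z has p + (p!/k)·k = p + p! copies of 0. Now the 0-count equals the 1-count, so i ≠ j fails. So xy^t z = 0^{p+p!} 1^{p+p!} ∉ L.
Contradiction. Therefore L is not regular.

0^{p+p!} 1^{p+p!}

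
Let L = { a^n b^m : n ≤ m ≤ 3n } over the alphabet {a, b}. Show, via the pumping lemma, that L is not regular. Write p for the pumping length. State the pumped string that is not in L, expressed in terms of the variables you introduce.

Toward a contradiction, assume L is regular with pumping length p.
Take w = a^p b^p ∈ L (since p ≤ p ≤ 3p), with |w| = 2p ≥ p.
By the pumping lemma, w = xyz with |xy| ≤ p and |y| ≥ 1.
The first p characters of w are a's, so xy (and hence y) consists only of a's. Write y = a^k, 1 ≤ k ≤ p.
Pump with i = 2: xy^2z = a^{p+k} b^p. Now n = p+k > p = m, so the condition n ≤ m fails. Thus xy^2z ∉ L.
This contradicts the pumping lemma, so L is not regular.

a^{p+k} b^p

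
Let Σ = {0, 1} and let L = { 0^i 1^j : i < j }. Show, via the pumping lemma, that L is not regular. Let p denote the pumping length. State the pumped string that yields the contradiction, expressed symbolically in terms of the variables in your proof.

0^{p+k} 1^{p+1}

Assume L is regular. Let p be the pumping length given by the pumping lemma.
Choose w = 0^p 1^{p+1} ∈ L, with |w| = 2p+1 ≥ p.
By the pumping lemma, w = xyz with |xy| ≤ p and |y| > 0.
Because |xy| ≤ p and w begins with p copies of 0, we have y = 0^k with 1 ≤ k ≤ p.
Consider xy^2z = 0^{p+k} 1^{p+1}. Since k ≥ 1, the 0-count p+k is at least p+1, so i < j fails; thus xy^2z ∉ L.
Contradiction. Therefore L is not regular.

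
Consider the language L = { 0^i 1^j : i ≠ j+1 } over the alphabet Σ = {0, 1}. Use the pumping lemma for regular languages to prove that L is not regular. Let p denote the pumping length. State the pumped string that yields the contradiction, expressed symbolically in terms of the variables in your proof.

0^{p+p!} 1^{p+p!-1}

Assume L is regular. Let p be the pumping length given by the pumping lemma.
Choose w = 0^p 1^{p+p!-1}. Since p ≠ (p+p!-1)+1 = p+p!, w ∈ L; and |w| ≥ p.
Write w = xyz as guaranteed by the lemma, with |xy| ≤ p and |y| > 0.
Since the first p symbols of w are all 0's and |xy| ≤ p, y lies entirely in the leading 0-block: y = 0^k for some k with 1 ≤ k ≤ p.
Since 1 ≤ k ≤ p, k divides p!; set t = 1 + p!/k. Then xy^t z has p + (p!/k)·k = p + p! copies of 0. Now the 0-count is p+p! and (1-count)+1 = (p+p!-1)+1 = p+p!, so i ≠ j+1 fails. So xy^t z = 0^{p+p!} 1^{p+p!-1} ∉ L.
This is a contradiction; hence L is not regular.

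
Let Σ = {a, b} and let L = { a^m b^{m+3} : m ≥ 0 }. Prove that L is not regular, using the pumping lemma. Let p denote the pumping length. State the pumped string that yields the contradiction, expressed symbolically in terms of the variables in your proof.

Assume L is regular. Let p be the pumping length given by the pumping lemma.
Let w = a^p b^{p+3} ∈ L; note |w| = 2p+3 ≥ p.
Write w = xyz as guaranteed by the lemma, with |xy| ≤ p and |y| > 0.
The first p characters of w are a's, so xy (and hence y) consists only of a's. Write y = a^k, 1 ≤ k ≤ p.
Pump with i = 2: xy^2z = a^{p+k} b^{p+3}. For this to lie in L we would need p+3 = (p+k)+3, which forces k = 0. But k ≥ 1, so xy^2z ∉ L.
This contradicts the pumping lemma, so L is not regular.

a^{p+k} b^{p+3}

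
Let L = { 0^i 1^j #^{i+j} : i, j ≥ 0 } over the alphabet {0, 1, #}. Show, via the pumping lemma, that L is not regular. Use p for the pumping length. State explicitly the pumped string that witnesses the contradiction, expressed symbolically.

Assume L is regular. Let p be the pumping length given by the pumping lemma.
Take w = 0^p 1^p #^{2p} ∈ L (with i=j=p, i+j=2p), |w| = 4p ≥ p.
By the pumping lemma, w = xyz with |xy| ≤ p and y is nonempty.
The first p characters of w are 0's, so xy (and hence y) consists only of 0's. Write y = 0^k, 1 ≤ k ≤ p.
Consider xy^2z = 0^{p+k} 1^p #^{2p}. Now the 0- and 1-counts sum to 2p+k, but the #-count is 2p ≠ 2p+k. So xy^2z ∉ L.
This is a contradiction; hence L is not regular.

0^{p+k} 1^p #^{2p}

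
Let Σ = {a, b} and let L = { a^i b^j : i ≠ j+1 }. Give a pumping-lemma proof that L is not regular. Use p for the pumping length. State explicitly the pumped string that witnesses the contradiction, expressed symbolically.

a^{p+p!} b^{p+p!-1}

Toward a contradiction, assume L is regular with pumping length p.
Choose w = a^p b^{p+p!-1}. Since p ≠ (p+p!-1)+1 = p+p!, w ∈ L; and |w| ≥ p.
By the pumping lemma, w = xyz with |xy| ≤ p and y is nonempty.
Because |xy| ≤ p and w begins with p copies of a, we have y = a^k with 1 ≤ k ≤ p.
Since 1 ≤ k ≤ p, k divides p!; set t = 1 + p!/k. Then xy^t z has p + (p!/k)·k = p + p! copies of a. Now the a-count is p+p! and (b-count)+1 = (p+p!-1)+1 = p+p!, so i ≠ j+1 fails. So xy^t z = a^{p+p!} b^{p+p!-1} ∉ L.
This is a contradiction; hence L is not regular.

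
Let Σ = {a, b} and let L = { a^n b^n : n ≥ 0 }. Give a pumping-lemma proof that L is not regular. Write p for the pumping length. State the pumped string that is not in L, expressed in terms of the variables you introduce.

a^{p+k} b^p

Toward a contradiction, assume L is regular with pumping length p.
Let w = a^p b^p ∈ L; note |w| = 2p ≥ p.
By the pumping lemma, w = xyz with |xy| ≤ p and y is nonempty.
The first p characters of w are a's, so xy (and hence y) consists only of a's. Write y = a^k, 1 ≤ k ≤ p.
Pump with i = 2: xy^2z = a^{p+k} b^p. For this to lie in L we would need p = p+k, which forces k = 0. But k ≥ 1, so xy^2z ∉ L.
This is a contradiction; hence L is not regular.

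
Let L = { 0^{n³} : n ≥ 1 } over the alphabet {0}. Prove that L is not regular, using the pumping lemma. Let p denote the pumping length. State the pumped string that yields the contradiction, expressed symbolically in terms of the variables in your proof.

Toward a contradiction, assume L is regular with pumping length p.
Take w = 0^{p³} ∈ L with |w| = p³ ≥ p.
By the pumping lemma, w = xyz with |xy| ≤ p and |y| ≥ 1.
Then y = 0^k for some k with 1 ≤ k ≤ p.
Pump with i = 2: xy^2z = 0^{p³+k}. Since 1 ≤ k ≤ p, p³ < p³+k ≤ p³+p < p³+3p²+3p+1 = (p+1)³, so p³+k is not a perfect cube. So xy^2z ∉ L.
Contradiction. Therefore L is not regular.

0^{p³+k}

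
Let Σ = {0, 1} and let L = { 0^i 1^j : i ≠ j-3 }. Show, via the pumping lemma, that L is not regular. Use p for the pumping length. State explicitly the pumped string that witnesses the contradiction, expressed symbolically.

Toward a contradiction, assume L is regular with pumping length p.
Choose w = 0^p 1^{p+p!+3}. Since p ≠ (p+p!+3)-3 = p+p!, w ∈ L; and |w| ≥ p.
By the pumping lemma, w = xyz with |xy| ≤ p and |y| > 0.
The first p characters of w are 0's, so xy (and hence y) consists only of 0's. Write y = 0^k, 1 ≤ k ≤ p.
Since 1 ≤ k ≤ p, k divides p!; set t = 1 + p!/k. Then xy^t z has p + (p!/k)·k = p + p! copies of 0. Now the 0-count is p+p! and (1-count)-3 = (p+p!+3)-3 = p+p!, so i ≠ j-3 fails. So xy^t z = 0^{p+p!} 1^{p+p!+3} ∉ L.
This contradicts the pumping lemma, so L is not regular.

0^{p+p!} 1^{p+p!+3}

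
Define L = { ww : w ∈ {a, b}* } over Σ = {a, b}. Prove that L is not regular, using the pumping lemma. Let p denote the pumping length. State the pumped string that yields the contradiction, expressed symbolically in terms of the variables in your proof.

Suppose for contradiction that L is regular, and let p be the pumping length.
Take w = a^p b^p a^p b^p = uu where u = a^pb^p; then w ∈ L and |w| = 4p ≥ p.
By the pumping lemma, w = xyz with |xy| ≤ p and |y| ≥ 1.
The first p characters of w are a's, so xy (and hence y) consists only of a's. Write y = a^k, 1 ≤ k ≤ p.
Pump with i = 2: xy^2z = a^{p+k} b^p a^p b^p, of length 4p+k. Suppose this equals vv. The string starts with a and ends with b, so v does too; thus the boundary between the two copies of v is a b→a transition. There is exactly one such transition, at position 2p+k, so |v| = 2p+k and |vv| = 4p+2k ≠ 4p+k since k ≥ 1. So xy^2z ∉ L.
Contradiction. Therefore L is not regular.

a^{p+k} b^p a^p b^p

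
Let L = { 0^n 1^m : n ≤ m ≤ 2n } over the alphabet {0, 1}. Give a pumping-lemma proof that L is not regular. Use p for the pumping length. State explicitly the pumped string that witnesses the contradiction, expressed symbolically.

Suppose for contradiction that L is regular, and let p be the pumping length.
Take w = 0^p 1^p ∈ L (since p ≤ p ≤ 2p), with |w| = 2p ≥ p.
By the pumping lemma, w = xyz with |xy| ≤ p and |y| > 0.
Because |xy| ≤ p and w begins with p copies of 0, we have y = 0^k with 1 ≤ k ≤ p.
Pump with i = 2: xy^2z = 0^{p+k} 1^p. Now n = p+k > p = m, so the condition n ≤ m fails. Thus xy^2z ∉ L.
This contradicts the pumping lemma, so L is not regular.

0^{p+k} 1^p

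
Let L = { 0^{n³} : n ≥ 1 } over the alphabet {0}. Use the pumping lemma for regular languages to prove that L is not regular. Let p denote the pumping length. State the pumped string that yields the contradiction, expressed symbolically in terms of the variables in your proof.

Assume L is regular; let p be its pumping constant.
Take w = 0^{p³} ∈ L with |w| = p³ ≥ p.
The pumping lemma gives a decomposition w = xyz where |xy| ≤ p and y is nonempty.
Then y = 0^k for some k with 1 ≤ k ≤ p.
Pump with i = 2: xy^2z = 0^{p³+k}. Since 1 ≤ k ≤ p, p³ < p³+k ≤ p³+p < p³+3p²+3p+1 = (p+1)³, so p³+k is not a perfect cube. So xy^2z ∉ L.
This contradicts the pumping lemma, so L is not regular.

0^{p³+k}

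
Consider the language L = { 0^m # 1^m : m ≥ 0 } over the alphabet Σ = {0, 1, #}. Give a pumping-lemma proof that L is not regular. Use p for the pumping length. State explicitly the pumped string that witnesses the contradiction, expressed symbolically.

Toward a contradiction, assume L is regular with pumping length p.
Take w = 0^p # 1^p ∈ L with |w| = 2p+1 ≥ p.
By the pumping lemma, w = xyz with |xy| ≤ p and |y| ≥ 1.
Since the first p symbols of w are all 0's and |xy| ≤ p, y lies entirely in the leading 0-block: y = 0^k for some k with 1 ≤ k ≤ p.
Pump with i = 2: xy^2z = 0^{p+k} # 1^p, which would require p+k = p. But k ≥ 1, so xy^2z ∉ L.
Contradiction. Therefore L is not regular.

0^{p+k} # 1^p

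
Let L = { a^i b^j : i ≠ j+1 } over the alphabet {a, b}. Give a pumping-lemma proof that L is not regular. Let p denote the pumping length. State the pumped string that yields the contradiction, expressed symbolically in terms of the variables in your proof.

Toward a contradiction, assume L is regular with pumping length p.
Choose w = a^p b^{p+p!-1}. Since p ≠ (p+p!-1)+1 = p+p!, w ∈ L; and |w| ≥ p.
The pumping lemma gives a decomposition w = xyz where |xy| ≤ p and |y| > 0.
Since the first p symbols of w are all a's and |xy| ≤ p, y lies entirely in the leading a-block: y = a^k for some k with 1 ≤ k ≤ p.
Since 1 ≤ k ≤ p, k divides p!; set t = 1 + p!/k. Then xy^t z has p + (p!/k)·k = p + p! copies of a. Now the a-count is p+p! and (b-count)+1 = (p+p!-1)+1 = p+p!, so i ≠ j+1 fails. So xy^t z = a^{p+p!} b^{p+p!-1} ∉ L.
This is a contradiction; hence L is not regular.

a^{p+p!} b^{p+p!-1}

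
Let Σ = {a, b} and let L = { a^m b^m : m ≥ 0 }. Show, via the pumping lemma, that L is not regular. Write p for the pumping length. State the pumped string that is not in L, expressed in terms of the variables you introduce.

Assume L is regular. Let p be the pumping length given by the pumping lemma.
Let w = a^p b^p ∈ L; note |w| = 2p ≥ p.
The pumping lemma gives a decomposition w = xyz where |xy| ≤ p and |y| > 0.
The first p characters of w are a's, so xy (and hence y) consists only of a's. Write y = a^k, 1 ≤ k ≤ p.
Pump with i = 2: xy^2z = a^{p+k} b^p. For this to lie in L we would need p = p+k, which forces k = 0. But k ≥ 1, so xy^2z ∉ L.
This contradicts the pumping lemma, so L is not regular.

a^{p+k} b^p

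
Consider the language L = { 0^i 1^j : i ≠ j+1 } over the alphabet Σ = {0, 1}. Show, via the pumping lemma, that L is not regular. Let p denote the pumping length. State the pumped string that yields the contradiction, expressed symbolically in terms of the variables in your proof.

0^{p+p!} 1^{p+p!-1}

Toward a contradiction, assume L is regular with pumping length p.
Choose w = 0^p 1^{p+p!-1}. Since p ≠ (p+p!-1)+1 = p+p!, w ∈ L; and |w| ≥ p.
Write w = xyz as guaranteed by the lemma, with |xy| ≤ p and |y| ≥ 1.
Because |xy| ≤ p and w begins with p copies of 0, we have y = 0^k with 1 ≤ k ≤ p.
Since 1 ≤ k ≤ p, k divides p!; set t = 1 + p!/k. Then xy^t z has p + (p!/k)·k = p + p! copies of 0. Now the 0-count is p+p! and (1-count)+1 = (p+p!-1)+1 = p+p!, so i ≠ j+1 fails. So xy^t z = 0^{p+p!} 1^{p+p!-1} ∉ L.
This is a contradiction; hence L is not regular.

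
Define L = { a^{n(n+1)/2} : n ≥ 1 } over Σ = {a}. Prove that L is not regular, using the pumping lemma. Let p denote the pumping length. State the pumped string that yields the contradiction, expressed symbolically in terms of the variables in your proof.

a^{p(p+1)/2+k}

Suppose for contradiction that L is regular, and let p be the pumping length.
Take w = a^{p(p+1)/2} ∈ L with |w| = p(p+1)/2 ≥ p.
The pumping lemma gives a decomposition w = xyz where |xy| ≤ p and y is nonempty.
Then y = a^k for some k with 1 ≤ k ≤ p.
Pump with i = 2: xy^2z = a^{p(p+1)/2+k}. Since 1 ≤ k ≤ p, p(p+1)/2 < p(p+1)/2+k ≤ p(p+1)/2+p < (p+1)(p+2)/2, so p(p+1)/2+k is strictly between consecutive triangular numbers. So xy^2z ∉ L.
Contradiction. Therefore L is not regular.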